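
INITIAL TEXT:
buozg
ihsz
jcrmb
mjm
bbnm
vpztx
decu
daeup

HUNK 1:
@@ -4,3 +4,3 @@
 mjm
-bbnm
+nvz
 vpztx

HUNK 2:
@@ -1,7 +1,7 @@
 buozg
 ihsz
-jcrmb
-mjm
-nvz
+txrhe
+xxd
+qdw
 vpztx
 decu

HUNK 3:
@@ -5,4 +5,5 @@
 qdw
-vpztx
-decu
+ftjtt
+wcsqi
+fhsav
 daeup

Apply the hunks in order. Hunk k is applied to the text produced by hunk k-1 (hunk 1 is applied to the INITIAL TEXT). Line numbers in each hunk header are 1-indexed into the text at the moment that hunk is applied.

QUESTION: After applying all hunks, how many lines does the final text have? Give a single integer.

Answer: 9

Derivation:
Hunk 1: at line 4 remove [bbnm] add [nvz] -> 8 lines: buozg ihsz jcrmb mjm nvz vpztx decu daeup
Hunk 2: at line 1 remove [jcrmb,mjm,nvz] add [txrhe,xxd,qdw] -> 8 lines: buozg ihsz txrhe xxd qdw vpztx decu daeup
Hunk 3: at line 5 remove [vpztx,decu] add [ftjtt,wcsqi,fhsav] -> 9 lines: buozg ihsz txrhe xxd qdw ftjtt wcsqi fhsav daeup
Final line count: 9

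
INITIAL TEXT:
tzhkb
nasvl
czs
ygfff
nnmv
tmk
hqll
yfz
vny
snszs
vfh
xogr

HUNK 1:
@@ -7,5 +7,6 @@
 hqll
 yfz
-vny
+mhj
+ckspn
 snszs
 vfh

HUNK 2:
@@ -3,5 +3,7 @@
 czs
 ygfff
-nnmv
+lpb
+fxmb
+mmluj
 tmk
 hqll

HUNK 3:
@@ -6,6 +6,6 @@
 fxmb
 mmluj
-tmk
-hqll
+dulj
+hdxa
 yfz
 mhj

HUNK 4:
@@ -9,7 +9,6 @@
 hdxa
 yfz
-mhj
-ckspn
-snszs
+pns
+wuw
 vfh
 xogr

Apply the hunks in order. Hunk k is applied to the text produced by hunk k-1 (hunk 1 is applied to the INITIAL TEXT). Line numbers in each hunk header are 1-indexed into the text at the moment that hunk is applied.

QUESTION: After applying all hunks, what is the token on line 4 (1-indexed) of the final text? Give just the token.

Hunk 1: at line 7 remove [vny] add [mhj,ckspn] -> 13 lines: tzhkb nasvl czs ygfff nnmv tmk hqll yfz mhj ckspn snszs vfh xogr
Hunk 2: at line 3 remove [nnmv] add [lpb,fxmb,mmluj] -> 15 lines: tzhkb nasvl czs ygfff lpb fxmb mmluj tmk hqll yfz mhj ckspn snszs vfh xogr
Hunk 3: at line 6 remove [tmk,hqll] add [dulj,hdxa] -> 15 lines: tzhkb nasvl czs ygfff lpb fxmb mmluj dulj hdxa yfz mhj ckspn snszs vfh xogr
Hunk 4: at line 9 remove [mhj,ckspn,snszs] add [pns,wuw] -> 14 lines: tzhkb nasvl czs ygfff lpb fxmb mmluj dulj hdxa yfz pns wuw vfh xogr
Final line 4: ygfff

Answer: ygfff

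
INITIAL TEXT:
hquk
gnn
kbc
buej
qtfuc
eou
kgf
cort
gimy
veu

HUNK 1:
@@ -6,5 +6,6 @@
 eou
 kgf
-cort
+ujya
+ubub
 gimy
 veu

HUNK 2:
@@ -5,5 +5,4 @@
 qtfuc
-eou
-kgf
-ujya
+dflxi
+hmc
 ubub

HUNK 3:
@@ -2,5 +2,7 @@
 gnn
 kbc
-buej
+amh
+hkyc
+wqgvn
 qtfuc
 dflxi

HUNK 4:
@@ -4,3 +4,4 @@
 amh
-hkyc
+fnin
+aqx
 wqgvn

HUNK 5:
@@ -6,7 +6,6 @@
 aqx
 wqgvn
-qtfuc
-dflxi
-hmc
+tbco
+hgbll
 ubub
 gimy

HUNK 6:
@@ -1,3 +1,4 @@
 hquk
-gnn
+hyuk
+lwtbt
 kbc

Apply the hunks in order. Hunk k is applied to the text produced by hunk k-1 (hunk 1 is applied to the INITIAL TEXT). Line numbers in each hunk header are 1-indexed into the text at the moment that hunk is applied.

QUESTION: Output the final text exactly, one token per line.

Answer: hquk
hyuk
lwtbt
kbc
amh
fnin
aqx
wqgvn
tbco
hgbll
ubub
gimy
veu

Derivation:
Hunk 1: at line 6 remove [cort] add [ujya,ubub] -> 11 lines: hquk gnn kbc buej qtfuc eou kgf ujya ubub gimy veu
Hunk 2: at line 5 remove [eou,kgf,ujya] add [dflxi,hmc] -> 10 lines: hquk gnn kbc buej qtfuc dflxi hmc ubub gimy veu
Hunk 3: at line 2 remove [buej] add [amh,hkyc,wqgvn] -> 12 lines: hquk gnn kbc amh hkyc wqgvn qtfuc dflxi hmc ubub gimy veu
Hunk 4: at line 4 remove [hkyc] add [fnin,aqx] -> 13 lines: hquk gnn kbc amh fnin aqx wqgvn qtfuc dflxi hmc ubub gimy veu
Hunk 5: at line 6 remove [qtfuc,dflxi,hmc] add [tbco,hgbll] -> 12 lines: hquk gnn kbc amh fnin aqx wqgvn tbco hgbll ubub gimy veu
Hunk 6: at line 1 remove [gnn] add [hyuk,lwtbt] -> 13 lines: hquk hyuk lwtbt kbc amh fnin aqx wqgvn tbco hgbll ubub gimy veu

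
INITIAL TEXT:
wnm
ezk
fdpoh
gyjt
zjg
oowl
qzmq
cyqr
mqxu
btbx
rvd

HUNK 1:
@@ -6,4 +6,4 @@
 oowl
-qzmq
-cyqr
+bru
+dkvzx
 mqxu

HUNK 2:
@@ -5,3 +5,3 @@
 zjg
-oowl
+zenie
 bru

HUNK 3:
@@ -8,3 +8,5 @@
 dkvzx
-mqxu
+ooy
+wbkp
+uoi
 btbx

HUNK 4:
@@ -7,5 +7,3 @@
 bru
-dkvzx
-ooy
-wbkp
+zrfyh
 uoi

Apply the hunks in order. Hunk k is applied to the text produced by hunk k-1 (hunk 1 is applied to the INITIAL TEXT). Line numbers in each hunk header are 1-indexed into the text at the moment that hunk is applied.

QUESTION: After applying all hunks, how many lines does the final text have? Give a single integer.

Answer: 11

Derivation:
Hunk 1: at line 6 remove [qzmq,cyqr] add [bru,dkvzx] -> 11 lines: wnm ezk fdpoh gyjt zjg oowl bru dkvzx mqxu btbx rvd
Hunk 2: at line 5 remove [oowl] add [zenie] -> 11 lines: wnm ezk fdpoh gyjt zjg zenie bru dkvzx mqxu btbx rvd
Hunk 3: at line 8 remove [mqxu] add [ooy,wbkp,uoi] -> 13 lines: wnm ezk fdpoh gyjt zjg zenie bru dkvzx ooy wbkp uoi btbx rvd
Hunk 4: at line 7 remove [dkvzx,ooy,wbkp] add [zrfyh] -> 11 lines: wnm ezk fdpoh gyjt zjg zenie bru zrfyh uoi btbx rvd
Final line count: 11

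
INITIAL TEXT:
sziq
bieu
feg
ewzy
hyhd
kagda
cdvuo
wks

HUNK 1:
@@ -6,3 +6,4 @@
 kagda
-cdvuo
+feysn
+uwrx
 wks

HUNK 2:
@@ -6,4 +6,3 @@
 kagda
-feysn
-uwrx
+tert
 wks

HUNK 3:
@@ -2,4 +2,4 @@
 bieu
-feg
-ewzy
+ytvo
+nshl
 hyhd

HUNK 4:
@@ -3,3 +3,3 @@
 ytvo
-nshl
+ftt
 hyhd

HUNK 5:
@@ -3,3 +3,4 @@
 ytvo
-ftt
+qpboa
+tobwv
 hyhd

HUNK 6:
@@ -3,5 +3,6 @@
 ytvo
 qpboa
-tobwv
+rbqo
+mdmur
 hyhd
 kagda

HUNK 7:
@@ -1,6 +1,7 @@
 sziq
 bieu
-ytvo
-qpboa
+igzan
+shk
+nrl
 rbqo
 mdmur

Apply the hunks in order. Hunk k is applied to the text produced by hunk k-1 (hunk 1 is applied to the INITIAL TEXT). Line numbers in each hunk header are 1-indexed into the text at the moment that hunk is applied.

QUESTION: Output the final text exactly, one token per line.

Hunk 1: at line 6 remove [cdvuo] add [feysn,uwrx] -> 9 lines: sziq bieu feg ewzy hyhd kagda feysn uwrx wks
Hunk 2: at line 6 remove [feysn,uwrx] add [tert] -> 8 lines: sziq bieu feg ewzy hyhd kagda tert wks
Hunk 3: at line 2 remove [feg,ewzy] add [ytvo,nshl] -> 8 lines: sziq bieu ytvo nshl hyhd kagda tert wks
Hunk 4: at line 3 remove [nshl] add [ftt] -> 8 lines: sziq bieu ytvo ftt hyhd kagda tert wks
Hunk 5: at line 3 remove [ftt] add [qpboa,tobwv] -> 9 lines: sziq bieu ytvo qpboa tobwv hyhd kagda tert wks
Hunk 6: at line 3 remove [tobwv] add [rbqo,mdmur] -> 10 lines: sziq bieu ytvo qpboa rbqo mdmur hyhd kagda tert wks
Hunk 7: at line 1 remove [ytvo,qpboa] add [igzan,shk,nrl] -> 11 lines: sziq bieu igzan shk nrl rbqo mdmur hyhd kagda tert wks

Answer: sziq
bieu
igzan
shk
nrl
rbqo
mdmur
hyhd
kagda
tert
wks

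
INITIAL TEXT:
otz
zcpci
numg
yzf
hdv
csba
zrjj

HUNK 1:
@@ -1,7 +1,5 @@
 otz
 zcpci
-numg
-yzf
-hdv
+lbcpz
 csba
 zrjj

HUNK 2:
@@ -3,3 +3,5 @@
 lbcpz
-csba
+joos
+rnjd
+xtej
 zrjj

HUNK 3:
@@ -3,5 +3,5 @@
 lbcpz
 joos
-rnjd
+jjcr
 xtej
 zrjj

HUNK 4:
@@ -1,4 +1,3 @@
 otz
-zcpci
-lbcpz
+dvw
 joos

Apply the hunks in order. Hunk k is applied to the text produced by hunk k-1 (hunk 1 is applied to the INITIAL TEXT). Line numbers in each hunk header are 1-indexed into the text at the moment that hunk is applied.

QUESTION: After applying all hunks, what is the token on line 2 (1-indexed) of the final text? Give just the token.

Hunk 1: at line 1 remove [numg,yzf,hdv] add [lbcpz] -> 5 lines: otz zcpci lbcpz csba zrjj
Hunk 2: at line 3 remove [csba] add [joos,rnjd,xtej] -> 7 lines: otz zcpci lbcpz joos rnjd xtej zrjj
Hunk 3: at line 3 remove [rnjd] add [jjcr] -> 7 lines: otz zcpci lbcpz joos jjcr xtej zrjj
Hunk 4: at line 1 remove [zcpci,lbcpz] add [dvw] -> 6 lines: otz dvw joos jjcr xtej zrjj
Final line 2: dvw

Answer: dvw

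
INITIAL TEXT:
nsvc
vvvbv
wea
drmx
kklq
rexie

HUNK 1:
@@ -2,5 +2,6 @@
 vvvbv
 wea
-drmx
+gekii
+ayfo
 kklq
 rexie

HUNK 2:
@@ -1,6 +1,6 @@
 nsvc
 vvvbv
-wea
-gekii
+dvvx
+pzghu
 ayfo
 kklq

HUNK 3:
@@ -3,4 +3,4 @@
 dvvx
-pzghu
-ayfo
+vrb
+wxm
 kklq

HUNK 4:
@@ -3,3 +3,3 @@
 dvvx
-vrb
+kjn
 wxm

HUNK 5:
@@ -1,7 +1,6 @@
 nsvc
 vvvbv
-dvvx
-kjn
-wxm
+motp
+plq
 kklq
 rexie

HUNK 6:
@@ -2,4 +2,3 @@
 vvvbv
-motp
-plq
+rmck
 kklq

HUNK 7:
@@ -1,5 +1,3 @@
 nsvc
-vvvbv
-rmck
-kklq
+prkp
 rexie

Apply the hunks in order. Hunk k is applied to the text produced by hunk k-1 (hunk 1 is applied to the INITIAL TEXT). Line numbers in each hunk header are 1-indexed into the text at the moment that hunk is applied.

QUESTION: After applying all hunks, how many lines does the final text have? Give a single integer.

Hunk 1: at line 2 remove [drmx] add [gekii,ayfo] -> 7 lines: nsvc vvvbv wea gekii ayfo kklq rexie
Hunk 2: at line 1 remove [wea,gekii] add [dvvx,pzghu] -> 7 lines: nsvc vvvbv dvvx pzghu ayfo kklq rexie
Hunk 3: at line 3 remove [pzghu,ayfo] add [vrb,wxm] -> 7 lines: nsvc vvvbv dvvx vrb wxm kklq rexie
Hunk 4: at line 3 remove [vrb] add [kjn] -> 7 lines: nsvc vvvbv dvvx kjn wxm kklq rexie
Hunk 5: at line 1 remove [dvvx,kjn,wxm] add [motp,plq] -> 6 lines: nsvc vvvbv motp plq kklq rexie
Hunk 6: at line 2 remove [motp,plq] add [rmck] -> 5 lines: nsvc vvvbv rmck kklq rexie
Hunk 7: at line 1 remove [vvvbv,rmck,kklq] add [prkp] -> 3 lines: nsvc prkp rexie
Final line count: 3

Answer: 3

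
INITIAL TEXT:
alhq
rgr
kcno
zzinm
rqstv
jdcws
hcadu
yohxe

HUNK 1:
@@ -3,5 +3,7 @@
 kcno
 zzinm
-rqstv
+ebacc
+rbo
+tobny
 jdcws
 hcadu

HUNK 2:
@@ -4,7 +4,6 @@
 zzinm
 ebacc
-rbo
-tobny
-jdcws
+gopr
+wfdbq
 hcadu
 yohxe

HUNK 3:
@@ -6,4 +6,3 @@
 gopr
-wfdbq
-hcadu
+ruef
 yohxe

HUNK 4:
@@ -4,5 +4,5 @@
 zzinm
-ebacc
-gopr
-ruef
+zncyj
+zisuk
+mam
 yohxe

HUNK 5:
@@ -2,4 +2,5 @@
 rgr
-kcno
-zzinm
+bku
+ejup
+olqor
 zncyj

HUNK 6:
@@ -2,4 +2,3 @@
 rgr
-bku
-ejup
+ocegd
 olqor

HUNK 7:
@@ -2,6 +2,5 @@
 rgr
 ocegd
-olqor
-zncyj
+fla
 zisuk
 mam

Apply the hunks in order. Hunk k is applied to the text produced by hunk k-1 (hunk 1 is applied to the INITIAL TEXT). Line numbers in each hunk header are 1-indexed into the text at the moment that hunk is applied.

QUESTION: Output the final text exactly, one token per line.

Hunk 1: at line 3 remove [rqstv] add [ebacc,rbo,tobny] -> 10 lines: alhq rgr kcno zzinm ebacc rbo tobny jdcws hcadu yohxe
Hunk 2: at line 4 remove [rbo,tobny,jdcws] add [gopr,wfdbq] -> 9 lines: alhq rgr kcno zzinm ebacc gopr wfdbq hcadu yohxe
Hunk 3: at line 6 remove [wfdbq,hcadu] add [ruef] -> 8 lines: alhq rgr kcno zzinm ebacc gopr ruef yohxe
Hunk 4: at line 4 remove [ebacc,gopr,ruef] add [zncyj,zisuk,mam] -> 8 lines: alhq rgr kcno zzinm zncyj zisuk mam yohxe
Hunk 5: at line 2 remove [kcno,zzinm] add [bku,ejup,olqor] -> 9 lines: alhq rgr bku ejup olqor zncyj zisuk mam yohxe
Hunk 6: at line 2 remove [bku,ejup] add [ocegd] -> 8 lines: alhq rgr ocegd olqor zncyj zisuk mam yohxe
Hunk 7: at line 2 remove [olqor,zncyj] add [fla] -> 7 lines: alhq rgr ocegd fla zisuk mam yohxe

Answer: alhq
rgr
ocegd
fla
zisuk
mam
yohxe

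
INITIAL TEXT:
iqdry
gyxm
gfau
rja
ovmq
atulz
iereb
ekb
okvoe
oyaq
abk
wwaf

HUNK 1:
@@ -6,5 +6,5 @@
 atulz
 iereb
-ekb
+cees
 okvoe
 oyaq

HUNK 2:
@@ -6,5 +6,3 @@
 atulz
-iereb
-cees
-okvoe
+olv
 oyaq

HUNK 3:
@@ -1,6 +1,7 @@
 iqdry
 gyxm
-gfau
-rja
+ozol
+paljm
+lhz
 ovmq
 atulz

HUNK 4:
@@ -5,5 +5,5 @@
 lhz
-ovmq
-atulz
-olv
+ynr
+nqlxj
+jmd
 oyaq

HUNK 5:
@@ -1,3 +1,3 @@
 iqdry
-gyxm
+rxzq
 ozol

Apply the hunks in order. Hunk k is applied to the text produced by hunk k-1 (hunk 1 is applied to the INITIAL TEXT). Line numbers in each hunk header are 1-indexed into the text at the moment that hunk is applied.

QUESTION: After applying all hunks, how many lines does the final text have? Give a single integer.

Hunk 1: at line 6 remove [ekb] add [cees] -> 12 lines: iqdry gyxm gfau rja ovmq atulz iereb cees okvoe oyaq abk wwaf
Hunk 2: at line 6 remove [iereb,cees,okvoe] add [olv] -> 10 lines: iqdry gyxm gfau rja ovmq atulz olv oyaq abk wwaf
Hunk 3: at line 1 remove [gfau,rja] add [ozol,paljm,lhz] -> 11 lines: iqdry gyxm ozol paljm lhz ovmq atulz olv oyaq abk wwaf
Hunk 4: at line 5 remove [ovmq,atulz,olv] add [ynr,nqlxj,jmd] -> 11 lines: iqdry gyxm ozol paljm lhz ynr nqlxj jmd oyaq abk wwaf
Hunk 5: at line 1 remove [gyxm] add [rxzq] -> 11 lines: iqdry rxzq ozol paljm lhz ynr nqlxj jmd oyaq abk wwaf
Final line count: 11

Answer: 11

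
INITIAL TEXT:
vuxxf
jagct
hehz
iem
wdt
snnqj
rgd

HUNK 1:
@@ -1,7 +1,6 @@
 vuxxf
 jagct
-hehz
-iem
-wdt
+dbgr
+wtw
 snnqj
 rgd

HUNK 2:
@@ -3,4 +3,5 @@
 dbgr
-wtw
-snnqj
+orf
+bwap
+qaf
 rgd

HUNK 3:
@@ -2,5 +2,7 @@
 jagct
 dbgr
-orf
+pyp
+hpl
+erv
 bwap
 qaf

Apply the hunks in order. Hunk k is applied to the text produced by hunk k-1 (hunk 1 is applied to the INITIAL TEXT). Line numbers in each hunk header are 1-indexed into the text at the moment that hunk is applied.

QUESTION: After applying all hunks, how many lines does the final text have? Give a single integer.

Hunk 1: at line 1 remove [hehz,iem,wdt] add [dbgr,wtw] -> 6 lines: vuxxf jagct dbgr wtw snnqj rgd
Hunk 2: at line 3 remove [wtw,snnqj] add [orf,bwap,qaf] -> 7 lines: vuxxf jagct dbgr orf bwap qaf rgd
Hunk 3: at line 2 remove [orf] add [pyp,hpl,erv] -> 9 lines: vuxxf jagct dbgr pyp hpl erv bwap qaf rgd
Final line count: 9

Answer: 9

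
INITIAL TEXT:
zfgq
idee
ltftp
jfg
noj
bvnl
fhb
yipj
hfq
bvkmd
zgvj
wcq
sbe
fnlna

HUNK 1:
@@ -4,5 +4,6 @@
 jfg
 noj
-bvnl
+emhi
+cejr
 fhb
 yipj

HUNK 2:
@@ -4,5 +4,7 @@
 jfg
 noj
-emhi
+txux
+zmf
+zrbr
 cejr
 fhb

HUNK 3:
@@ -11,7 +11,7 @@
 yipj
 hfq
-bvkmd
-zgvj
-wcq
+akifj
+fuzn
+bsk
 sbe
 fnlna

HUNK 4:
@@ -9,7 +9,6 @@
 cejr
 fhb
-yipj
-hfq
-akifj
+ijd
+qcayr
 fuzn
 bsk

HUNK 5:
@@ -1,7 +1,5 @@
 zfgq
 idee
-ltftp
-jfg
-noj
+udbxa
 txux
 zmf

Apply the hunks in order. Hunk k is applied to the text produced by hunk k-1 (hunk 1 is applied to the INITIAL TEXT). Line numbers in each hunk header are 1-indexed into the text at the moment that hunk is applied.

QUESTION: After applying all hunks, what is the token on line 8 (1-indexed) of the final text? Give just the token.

Hunk 1: at line 4 remove [bvnl] add [emhi,cejr] -> 15 lines: zfgq idee ltftp jfg noj emhi cejr fhb yipj hfq bvkmd zgvj wcq sbe fnlna
Hunk 2: at line 4 remove [emhi] add [txux,zmf,zrbr] -> 17 lines: zfgq idee ltftp jfg noj txux zmf zrbr cejr fhb yipj hfq bvkmd zgvj wcq sbe fnlna
Hunk 3: at line 11 remove [bvkmd,zgvj,wcq] add [akifj,fuzn,bsk] -> 17 lines: zfgq idee ltftp jfg noj txux zmf zrbr cejr fhb yipj hfq akifj fuzn bsk sbe fnlna
Hunk 4: at line 9 remove [yipj,hfq,akifj] add [ijd,qcayr] -> 16 lines: zfgq idee ltftp jfg noj txux zmf zrbr cejr fhb ijd qcayr fuzn bsk sbe fnlna
Hunk 5: at line 1 remove [ltftp,jfg,noj] add [udbxa] -> 14 lines: zfgq idee udbxa txux zmf zrbr cejr fhb ijd qcayr fuzn bsk sbe fnlna
Final line 8: fhb

Answer: fhb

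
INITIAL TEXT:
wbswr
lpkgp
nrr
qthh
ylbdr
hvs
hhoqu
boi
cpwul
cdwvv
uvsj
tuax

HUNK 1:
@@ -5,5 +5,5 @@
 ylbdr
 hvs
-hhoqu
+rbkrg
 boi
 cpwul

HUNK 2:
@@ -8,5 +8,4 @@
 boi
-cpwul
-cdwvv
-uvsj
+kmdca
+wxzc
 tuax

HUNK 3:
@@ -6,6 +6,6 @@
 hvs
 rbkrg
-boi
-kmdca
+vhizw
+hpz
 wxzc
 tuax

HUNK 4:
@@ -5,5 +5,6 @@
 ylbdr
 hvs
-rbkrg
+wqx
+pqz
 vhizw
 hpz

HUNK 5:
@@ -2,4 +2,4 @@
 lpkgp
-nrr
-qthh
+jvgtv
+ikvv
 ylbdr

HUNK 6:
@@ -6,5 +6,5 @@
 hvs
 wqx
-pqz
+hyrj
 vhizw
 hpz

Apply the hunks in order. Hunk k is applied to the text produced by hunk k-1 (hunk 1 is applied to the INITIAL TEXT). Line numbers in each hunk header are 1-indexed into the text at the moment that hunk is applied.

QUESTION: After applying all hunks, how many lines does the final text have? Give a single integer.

Answer: 12

Derivation:
Hunk 1: at line 5 remove [hhoqu] add [rbkrg] -> 12 lines: wbswr lpkgp nrr qthh ylbdr hvs rbkrg boi cpwul cdwvv uvsj tuax
Hunk 2: at line 8 remove [cpwul,cdwvv,uvsj] add [kmdca,wxzc] -> 11 lines: wbswr lpkgp nrr qthh ylbdr hvs rbkrg boi kmdca wxzc tuax
Hunk 3: at line 6 remove [boi,kmdca] add [vhizw,hpz] -> 11 lines: wbswr lpkgp nrr qthh ylbdr hvs rbkrg vhizw hpz wxzc tuax
Hunk 4: at line 5 remove [rbkrg] add [wqx,pqz] -> 12 lines: wbswr lpkgp nrr qthh ylbdr hvs wqx pqz vhizw hpz wxzc tuax
Hunk 5: at line 2 remove [nrr,qthh] add [jvgtv,ikvv] -> 12 lines: wbswr lpkgp jvgtv ikvv ylbdr hvs wqx pqz vhizw hpz wxzc tuax
Hunk 6: at line 6 remove [pqz] add [hyrj] -> 12 lines: wbswr lpkgp jvgtv ikvv ylbdr hvs wqx hyrj vhizw hpz wxzc tuax
Final line count: 12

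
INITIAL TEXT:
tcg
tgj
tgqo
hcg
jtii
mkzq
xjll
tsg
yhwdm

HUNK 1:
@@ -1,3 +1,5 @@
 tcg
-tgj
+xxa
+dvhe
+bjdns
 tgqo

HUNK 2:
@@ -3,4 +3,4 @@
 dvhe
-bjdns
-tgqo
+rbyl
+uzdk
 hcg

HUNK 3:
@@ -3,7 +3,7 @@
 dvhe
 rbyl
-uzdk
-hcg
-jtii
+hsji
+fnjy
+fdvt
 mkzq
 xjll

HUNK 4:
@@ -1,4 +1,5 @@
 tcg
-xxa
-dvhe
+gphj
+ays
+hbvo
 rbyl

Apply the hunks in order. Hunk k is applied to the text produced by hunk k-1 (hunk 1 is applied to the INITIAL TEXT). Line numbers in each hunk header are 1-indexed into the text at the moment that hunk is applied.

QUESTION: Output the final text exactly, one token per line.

Hunk 1: at line 1 remove [tgj] add [xxa,dvhe,bjdns] -> 11 lines: tcg xxa dvhe bjdns tgqo hcg jtii mkzq xjll tsg yhwdm
Hunk 2: at line 3 remove [bjdns,tgqo] add [rbyl,uzdk] -> 11 lines: tcg xxa dvhe rbyl uzdk hcg jtii mkzq xjll tsg yhwdm
Hunk 3: at line 3 remove [uzdk,hcg,jtii] add [hsji,fnjy,fdvt] -> 11 lines: tcg xxa dvhe rbyl hsji fnjy fdvt mkzq xjll tsg yhwdm
Hunk 4: at line 1 remove [xxa,dvhe] add [gphj,ays,hbvo] -> 12 lines: tcg gphj ays hbvo rbyl hsji fnjy fdvt mkzq xjll tsg yhwdm

Answer: tcg
gphj
ays
hbvo
rbyl
hsji
fnjy
fdvt
mkzq
xjll
tsg
yhwdm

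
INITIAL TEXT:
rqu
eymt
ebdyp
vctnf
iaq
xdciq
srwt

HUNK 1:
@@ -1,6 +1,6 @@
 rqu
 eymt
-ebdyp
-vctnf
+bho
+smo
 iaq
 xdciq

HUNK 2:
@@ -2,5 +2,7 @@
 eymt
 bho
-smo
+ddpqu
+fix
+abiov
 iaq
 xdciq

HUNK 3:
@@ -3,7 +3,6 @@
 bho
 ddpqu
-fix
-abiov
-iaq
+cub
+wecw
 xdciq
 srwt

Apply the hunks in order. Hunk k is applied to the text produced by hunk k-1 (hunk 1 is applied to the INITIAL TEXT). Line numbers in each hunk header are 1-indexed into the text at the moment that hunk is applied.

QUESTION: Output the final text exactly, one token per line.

Answer: rqu
eymt
bho
ddpqu
cub
wecw
xdciq
srwt

Derivation:
Hunk 1: at line 1 remove [ebdyp,vctnf] add [bho,smo] -> 7 lines: rqu eymt bho smo iaq xdciq srwt
Hunk 2: at line 2 remove [smo] add [ddpqu,fix,abiov] -> 9 lines: rqu eymt bho ddpqu fix abiov iaq xdciq srwt
Hunk 3: at line 3 remove [fix,abiov,iaq] add [cub,wecw] -> 8 lines: rqu eymt bho ddpqu cub wecw xdciq srwt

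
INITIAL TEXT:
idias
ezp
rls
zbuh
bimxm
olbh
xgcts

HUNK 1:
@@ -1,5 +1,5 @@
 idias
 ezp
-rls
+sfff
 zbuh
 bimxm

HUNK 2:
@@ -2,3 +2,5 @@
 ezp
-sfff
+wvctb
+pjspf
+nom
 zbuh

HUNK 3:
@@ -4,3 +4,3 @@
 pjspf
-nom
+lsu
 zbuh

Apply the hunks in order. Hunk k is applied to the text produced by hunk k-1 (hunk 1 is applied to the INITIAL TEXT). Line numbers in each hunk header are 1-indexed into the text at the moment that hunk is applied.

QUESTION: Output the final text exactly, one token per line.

Hunk 1: at line 1 remove [rls] add [sfff] -> 7 lines: idias ezp sfff zbuh bimxm olbh xgcts
Hunk 2: at line 2 remove [sfff] add [wvctb,pjspf,nom] -> 9 lines: idias ezp wvctb pjspf nom zbuh bimxm olbh xgcts
Hunk 3: at line 4 remove [nom] add [lsu] -> 9 lines: idias ezp wvctb pjspf lsu zbuh bimxm olbh xgcts

Answer: idias
ezp
wvctb
pjspf
lsu
zbuh
bimxm
olbh
xgcts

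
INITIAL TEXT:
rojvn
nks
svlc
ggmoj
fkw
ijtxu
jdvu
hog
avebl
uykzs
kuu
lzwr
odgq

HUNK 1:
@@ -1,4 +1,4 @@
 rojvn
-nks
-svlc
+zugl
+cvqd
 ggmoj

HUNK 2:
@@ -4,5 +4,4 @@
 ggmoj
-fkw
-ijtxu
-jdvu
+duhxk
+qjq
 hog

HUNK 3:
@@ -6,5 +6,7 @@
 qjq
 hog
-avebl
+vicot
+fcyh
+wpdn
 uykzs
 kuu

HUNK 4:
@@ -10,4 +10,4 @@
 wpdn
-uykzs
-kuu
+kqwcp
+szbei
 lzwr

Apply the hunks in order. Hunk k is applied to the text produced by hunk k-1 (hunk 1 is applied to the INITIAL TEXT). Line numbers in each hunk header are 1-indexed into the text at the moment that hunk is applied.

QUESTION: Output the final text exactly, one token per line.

Answer: rojvn
zugl
cvqd
ggmoj
duhxk
qjq
hog
vicot
fcyh
wpdn
kqwcp
szbei
lzwr
odgq

Derivation:
Hunk 1: at line 1 remove [nks,svlc] add [zugl,cvqd] -> 13 lines: rojvn zugl cvqd ggmoj fkw ijtxu jdvu hog avebl uykzs kuu lzwr odgq
Hunk 2: at line 4 remove [fkw,ijtxu,jdvu] add [duhxk,qjq] -> 12 lines: rojvn zugl cvqd ggmoj duhxk qjq hog avebl uykzs kuu lzwr odgq
Hunk 3: at line 6 remove [avebl] add [vicot,fcyh,wpdn] -> 14 lines: rojvn zugl cvqd ggmoj duhxk qjq hog vicot fcyh wpdn uykzs kuu lzwr odgq
Hunk 4: at line 10 remove [uykzs,kuu] add [kqwcp,szbei] -> 14 lines: rojvn zugl cvqd ggmoj duhxk qjq hog vicot fcyh wpdn kqwcp szbei lzwr odgq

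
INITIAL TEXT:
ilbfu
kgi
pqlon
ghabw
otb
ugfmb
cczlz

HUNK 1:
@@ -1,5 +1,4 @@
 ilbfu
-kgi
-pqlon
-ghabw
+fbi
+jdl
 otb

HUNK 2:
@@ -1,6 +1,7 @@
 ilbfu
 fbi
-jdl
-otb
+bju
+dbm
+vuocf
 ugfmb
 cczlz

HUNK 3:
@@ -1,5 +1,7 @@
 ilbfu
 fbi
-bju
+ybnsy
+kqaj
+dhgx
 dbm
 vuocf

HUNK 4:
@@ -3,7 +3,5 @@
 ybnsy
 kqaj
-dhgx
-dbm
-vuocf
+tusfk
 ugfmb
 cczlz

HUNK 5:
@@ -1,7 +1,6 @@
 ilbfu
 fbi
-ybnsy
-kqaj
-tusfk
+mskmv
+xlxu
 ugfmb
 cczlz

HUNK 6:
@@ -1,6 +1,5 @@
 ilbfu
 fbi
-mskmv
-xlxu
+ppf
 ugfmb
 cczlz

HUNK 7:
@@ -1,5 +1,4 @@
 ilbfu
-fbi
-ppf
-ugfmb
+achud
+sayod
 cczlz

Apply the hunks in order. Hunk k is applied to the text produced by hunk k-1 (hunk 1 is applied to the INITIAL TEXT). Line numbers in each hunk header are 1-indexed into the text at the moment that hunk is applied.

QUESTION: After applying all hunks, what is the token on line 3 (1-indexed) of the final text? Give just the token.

Hunk 1: at line 1 remove [kgi,pqlon,ghabw] add [fbi,jdl] -> 6 lines: ilbfu fbi jdl otb ugfmb cczlz
Hunk 2: at line 1 remove [jdl,otb] add [bju,dbm,vuocf] -> 7 lines: ilbfu fbi bju dbm vuocf ugfmb cczlz
Hunk 3: at line 1 remove [bju] add [ybnsy,kqaj,dhgx] -> 9 lines: ilbfu fbi ybnsy kqaj dhgx dbm vuocf ugfmb cczlz
Hunk 4: at line 3 remove [dhgx,dbm,vuocf] add [tusfk] -> 7 lines: ilbfu fbi ybnsy kqaj tusfk ugfmb cczlz
Hunk 5: at line 1 remove [ybnsy,kqaj,tusfk] add [mskmv,xlxu] -> 6 lines: ilbfu fbi mskmv xlxu ugfmb cczlz
Hunk 6: at line 1 remove [mskmv,xlxu] add [ppf] -> 5 lines: ilbfu fbi ppf ugfmb cczlz
Hunk 7: at line 1 remove [fbi,ppf,ugfmb] add [achud,sayod] -> 4 lines: ilbfu achud sayod cczlz
Final line 3: sayod

Answer: sayod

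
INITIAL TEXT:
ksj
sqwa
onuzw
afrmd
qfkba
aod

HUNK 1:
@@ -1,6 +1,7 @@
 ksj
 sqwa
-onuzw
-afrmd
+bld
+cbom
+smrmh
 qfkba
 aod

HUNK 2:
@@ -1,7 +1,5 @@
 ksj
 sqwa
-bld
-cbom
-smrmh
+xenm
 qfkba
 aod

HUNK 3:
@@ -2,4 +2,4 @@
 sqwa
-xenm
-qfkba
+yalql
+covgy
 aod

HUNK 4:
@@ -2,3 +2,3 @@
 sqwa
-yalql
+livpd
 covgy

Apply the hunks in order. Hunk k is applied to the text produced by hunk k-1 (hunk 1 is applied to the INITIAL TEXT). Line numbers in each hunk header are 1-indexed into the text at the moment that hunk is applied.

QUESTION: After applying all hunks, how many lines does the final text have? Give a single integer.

Answer: 5

Derivation:
Hunk 1: at line 1 remove [onuzw,afrmd] add [bld,cbom,smrmh] -> 7 lines: ksj sqwa bld cbom smrmh qfkba aod
Hunk 2: at line 1 remove [bld,cbom,smrmh] add [xenm] -> 5 lines: ksj sqwa xenm qfkba aod
Hunk 3: at line 2 remove [xenm,qfkba] add [yalql,covgy] -> 5 lines: ksj sqwa yalql covgy aod
Hunk 4: at line 2 remove [yalql] add [livpd] -> 5 lines: ksj sqwa livpd covgy aod
Final line count: 5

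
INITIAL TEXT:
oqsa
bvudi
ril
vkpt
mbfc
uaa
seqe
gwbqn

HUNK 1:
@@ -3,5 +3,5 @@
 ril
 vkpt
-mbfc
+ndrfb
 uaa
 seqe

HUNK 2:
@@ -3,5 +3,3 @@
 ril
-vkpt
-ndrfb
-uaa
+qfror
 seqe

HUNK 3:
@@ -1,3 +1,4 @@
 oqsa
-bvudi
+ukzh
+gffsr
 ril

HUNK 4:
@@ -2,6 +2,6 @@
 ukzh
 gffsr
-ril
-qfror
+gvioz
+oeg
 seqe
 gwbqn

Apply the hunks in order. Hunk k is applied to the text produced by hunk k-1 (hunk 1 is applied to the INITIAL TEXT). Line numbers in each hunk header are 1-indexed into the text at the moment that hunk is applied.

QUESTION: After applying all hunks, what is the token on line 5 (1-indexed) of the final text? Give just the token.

Hunk 1: at line 3 remove [mbfc] add [ndrfb] -> 8 lines: oqsa bvudi ril vkpt ndrfb uaa seqe gwbqn
Hunk 2: at line 3 remove [vkpt,ndrfb,uaa] add [qfror] -> 6 lines: oqsa bvudi ril qfror seqe gwbqn
Hunk 3: at line 1 remove [bvudi] add [ukzh,gffsr] -> 7 lines: oqsa ukzh gffsr ril qfror seqe gwbqn
Hunk 4: at line 2 remove [ril,qfror] add [gvioz,oeg] -> 7 lines: oqsa ukzh gffsr gvioz oeg seqe gwbqn
Final line 5: oeg

Answer: oeg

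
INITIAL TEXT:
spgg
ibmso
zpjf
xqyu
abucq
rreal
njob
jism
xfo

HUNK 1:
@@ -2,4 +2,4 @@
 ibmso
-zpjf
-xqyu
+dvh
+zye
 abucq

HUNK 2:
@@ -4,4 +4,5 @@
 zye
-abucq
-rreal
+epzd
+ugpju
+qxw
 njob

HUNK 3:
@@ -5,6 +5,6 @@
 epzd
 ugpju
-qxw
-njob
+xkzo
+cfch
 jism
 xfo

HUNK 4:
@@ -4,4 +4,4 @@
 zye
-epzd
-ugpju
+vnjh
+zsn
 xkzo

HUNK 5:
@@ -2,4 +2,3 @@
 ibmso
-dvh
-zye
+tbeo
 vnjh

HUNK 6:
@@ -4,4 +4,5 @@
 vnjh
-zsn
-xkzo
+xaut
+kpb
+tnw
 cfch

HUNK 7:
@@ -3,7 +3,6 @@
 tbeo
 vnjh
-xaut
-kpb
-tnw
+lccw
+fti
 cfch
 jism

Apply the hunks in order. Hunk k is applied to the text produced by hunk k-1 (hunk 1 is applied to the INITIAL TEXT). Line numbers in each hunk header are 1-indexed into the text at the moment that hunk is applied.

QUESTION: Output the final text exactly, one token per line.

Hunk 1: at line 2 remove [zpjf,xqyu] add [dvh,zye] -> 9 lines: spgg ibmso dvh zye abucq rreal njob jism xfo
Hunk 2: at line 4 remove [abucq,rreal] add [epzd,ugpju,qxw] -> 10 lines: spgg ibmso dvh zye epzd ugpju qxw njob jism xfo
Hunk 3: at line 5 remove [qxw,njob] add [xkzo,cfch] -> 10 lines: spgg ibmso dvh zye epzd ugpju xkzo cfch jism xfo
Hunk 4: at line 4 remove [epzd,ugpju] add [vnjh,zsn] -> 10 lines: spgg ibmso dvh zye vnjh zsn xkzo cfch jism xfo
Hunk 5: at line 2 remove [dvh,zye] add [tbeo] -> 9 lines: spgg ibmso tbeo vnjh zsn xkzo cfch jism xfo
Hunk 6: at line 4 remove [zsn,xkzo] add [xaut,kpb,tnw] -> 10 lines: spgg ibmso tbeo vnjh xaut kpb tnw cfch jism xfo
Hunk 7: at line 3 remove [xaut,kpb,tnw] add [lccw,fti] -> 9 lines: spgg ibmso tbeo vnjh lccw fti cfch jism xfo

Answer: spgg
ibmso
tbeo
vnjh
lccw
fti
cfch
jism
xfo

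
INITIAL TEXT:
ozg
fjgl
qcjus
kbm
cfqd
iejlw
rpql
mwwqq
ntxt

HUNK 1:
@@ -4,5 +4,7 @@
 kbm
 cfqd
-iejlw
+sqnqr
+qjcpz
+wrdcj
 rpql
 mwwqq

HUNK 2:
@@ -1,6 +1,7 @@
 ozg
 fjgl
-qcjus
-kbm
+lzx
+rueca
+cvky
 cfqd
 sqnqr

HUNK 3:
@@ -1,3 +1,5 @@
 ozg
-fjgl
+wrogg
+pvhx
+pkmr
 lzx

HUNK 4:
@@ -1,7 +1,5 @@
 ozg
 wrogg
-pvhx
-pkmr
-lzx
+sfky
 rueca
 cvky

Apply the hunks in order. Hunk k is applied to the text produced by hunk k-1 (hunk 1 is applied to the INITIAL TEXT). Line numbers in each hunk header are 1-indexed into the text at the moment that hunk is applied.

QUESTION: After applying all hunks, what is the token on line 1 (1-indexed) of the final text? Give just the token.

Hunk 1: at line 4 remove [iejlw] add [sqnqr,qjcpz,wrdcj] -> 11 lines: ozg fjgl qcjus kbm cfqd sqnqr qjcpz wrdcj rpql mwwqq ntxt
Hunk 2: at line 1 remove [qcjus,kbm] add [lzx,rueca,cvky] -> 12 lines: ozg fjgl lzx rueca cvky cfqd sqnqr qjcpz wrdcj rpql mwwqq ntxt
Hunk 3: at line 1 remove [fjgl] add [wrogg,pvhx,pkmr] -> 14 lines: ozg wrogg pvhx pkmr lzx rueca cvky cfqd sqnqr qjcpz wrdcj rpql mwwqq ntxt
Hunk 4: at line 1 remove [pvhx,pkmr,lzx] add [sfky] -> 12 lines: ozg wrogg sfky rueca cvky cfqd sqnqr qjcpz wrdcj rpql mwwqq ntxt
Final line 1: ozg

Answer: ozg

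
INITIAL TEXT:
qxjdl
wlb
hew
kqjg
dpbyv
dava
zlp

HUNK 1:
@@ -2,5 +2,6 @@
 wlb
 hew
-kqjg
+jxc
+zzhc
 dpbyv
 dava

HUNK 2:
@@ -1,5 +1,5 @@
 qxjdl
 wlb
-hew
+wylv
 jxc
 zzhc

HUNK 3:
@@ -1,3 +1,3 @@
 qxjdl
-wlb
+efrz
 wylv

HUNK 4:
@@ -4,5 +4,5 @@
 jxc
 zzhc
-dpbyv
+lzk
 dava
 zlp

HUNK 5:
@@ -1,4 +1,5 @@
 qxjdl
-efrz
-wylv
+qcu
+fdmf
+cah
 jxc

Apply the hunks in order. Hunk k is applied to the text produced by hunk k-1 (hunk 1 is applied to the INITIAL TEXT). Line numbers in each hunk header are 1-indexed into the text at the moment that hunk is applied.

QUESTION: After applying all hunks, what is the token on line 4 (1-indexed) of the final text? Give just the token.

Answer: cah

Derivation:
Hunk 1: at line 2 remove [kqjg] add [jxc,zzhc] -> 8 lines: qxjdl wlb hew jxc zzhc dpbyv dava zlp
Hunk 2: at line 1 remove [hew] add [wylv] -> 8 lines: qxjdl wlb wylv jxc zzhc dpbyv dava zlp
Hunk 3: at line 1 remove [wlb] add [efrz] -> 8 lines: qxjdl efrz wylv jxc zzhc dpbyv dava zlp
Hunk 4: at line 4 remove [dpbyv] add [lzk] -> 8 lines: qxjdl efrz wylv jxc zzhc lzk dava zlp
Hunk 5: at line 1 remove [efrz,wylv] add [qcu,fdmf,cah] -> 9 lines: qxjdl qcu fdmf cah jxc zzhc lzk dava zlp
Final line 4: cah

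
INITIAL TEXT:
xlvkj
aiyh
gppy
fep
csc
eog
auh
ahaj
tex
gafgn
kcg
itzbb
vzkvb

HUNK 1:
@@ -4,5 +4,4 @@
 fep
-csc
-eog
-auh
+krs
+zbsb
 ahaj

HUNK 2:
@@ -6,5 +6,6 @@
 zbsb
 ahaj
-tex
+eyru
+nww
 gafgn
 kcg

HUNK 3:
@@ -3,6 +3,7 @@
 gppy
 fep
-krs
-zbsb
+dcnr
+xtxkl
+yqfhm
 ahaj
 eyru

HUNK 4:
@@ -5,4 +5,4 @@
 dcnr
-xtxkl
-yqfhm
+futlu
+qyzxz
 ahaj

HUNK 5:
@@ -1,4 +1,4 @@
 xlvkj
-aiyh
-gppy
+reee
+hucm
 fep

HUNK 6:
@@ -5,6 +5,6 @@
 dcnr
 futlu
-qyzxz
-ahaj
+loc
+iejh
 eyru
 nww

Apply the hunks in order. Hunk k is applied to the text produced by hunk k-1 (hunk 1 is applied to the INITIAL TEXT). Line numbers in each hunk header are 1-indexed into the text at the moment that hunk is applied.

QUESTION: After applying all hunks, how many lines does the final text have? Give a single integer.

Answer: 14

Derivation:
Hunk 1: at line 4 remove [csc,eog,auh] add [krs,zbsb] -> 12 lines: xlvkj aiyh gppy fep krs zbsb ahaj tex gafgn kcg itzbb vzkvb
Hunk 2: at line 6 remove [tex] add [eyru,nww] -> 13 lines: xlvkj aiyh gppy fep krs zbsb ahaj eyru nww gafgn kcg itzbb vzkvb
Hunk 3: at line 3 remove [krs,zbsb] add [dcnr,xtxkl,yqfhm] -> 14 lines: xlvkj aiyh gppy fep dcnr xtxkl yqfhm ahaj eyru nww gafgn kcg itzbb vzkvb
Hunk 4: at line 5 remove [xtxkl,yqfhm] add [futlu,qyzxz] -> 14 lines: xlvkj aiyh gppy fep dcnr futlu qyzxz ahaj eyru nww gafgn kcg itzbb vzkvb
Hunk 5: at line 1 remove [aiyh,gppy] add [reee,hucm] -> 14 lines: xlvkj reee hucm fep dcnr futlu qyzxz ahaj eyru nww gafgn kcg itzbb vzkvb
Hunk 6: at line 5 remove [qyzxz,ahaj] add [loc,iejh] -> 14 lines: xlvkj reee hucm fep dcnr futlu loc iejh eyru nww gafgn kcg itzbb vzkvb
Final line count: 14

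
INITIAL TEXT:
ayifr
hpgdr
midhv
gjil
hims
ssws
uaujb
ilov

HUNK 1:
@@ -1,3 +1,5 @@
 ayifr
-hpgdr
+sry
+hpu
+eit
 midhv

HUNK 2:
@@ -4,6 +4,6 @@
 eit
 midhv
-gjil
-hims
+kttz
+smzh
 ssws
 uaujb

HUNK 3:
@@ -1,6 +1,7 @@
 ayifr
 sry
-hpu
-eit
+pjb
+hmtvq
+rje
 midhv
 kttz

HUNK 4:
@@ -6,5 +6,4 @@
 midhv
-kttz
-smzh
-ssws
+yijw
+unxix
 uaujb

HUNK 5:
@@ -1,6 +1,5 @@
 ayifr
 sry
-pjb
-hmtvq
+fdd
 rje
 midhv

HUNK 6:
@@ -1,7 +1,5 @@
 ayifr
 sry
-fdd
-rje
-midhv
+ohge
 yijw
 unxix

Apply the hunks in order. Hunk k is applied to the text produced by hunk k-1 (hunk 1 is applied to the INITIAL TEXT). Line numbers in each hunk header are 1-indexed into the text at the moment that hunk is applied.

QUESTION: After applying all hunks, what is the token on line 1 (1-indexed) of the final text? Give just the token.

Hunk 1: at line 1 remove [hpgdr] add [sry,hpu,eit] -> 10 lines: ayifr sry hpu eit midhv gjil hims ssws uaujb ilov
Hunk 2: at line 4 remove [gjil,hims] add [kttz,smzh] -> 10 lines: ayifr sry hpu eit midhv kttz smzh ssws uaujb ilov
Hunk 3: at line 1 remove [hpu,eit] add [pjb,hmtvq,rje] -> 11 lines: ayifr sry pjb hmtvq rje midhv kttz smzh ssws uaujb ilov
Hunk 4: at line 6 remove [kttz,smzh,ssws] add [yijw,unxix] -> 10 lines: ayifr sry pjb hmtvq rje midhv yijw unxix uaujb ilov
Hunk 5: at line 1 remove [pjb,hmtvq] add [fdd] -> 9 lines: ayifr sry fdd rje midhv yijw unxix uaujb ilov
Hunk 6: at line 1 remove [fdd,rje,midhv] add [ohge] -> 7 lines: ayifr sry ohge yijw unxix uaujb ilov
Final line 1: ayifr

Answer: ayifr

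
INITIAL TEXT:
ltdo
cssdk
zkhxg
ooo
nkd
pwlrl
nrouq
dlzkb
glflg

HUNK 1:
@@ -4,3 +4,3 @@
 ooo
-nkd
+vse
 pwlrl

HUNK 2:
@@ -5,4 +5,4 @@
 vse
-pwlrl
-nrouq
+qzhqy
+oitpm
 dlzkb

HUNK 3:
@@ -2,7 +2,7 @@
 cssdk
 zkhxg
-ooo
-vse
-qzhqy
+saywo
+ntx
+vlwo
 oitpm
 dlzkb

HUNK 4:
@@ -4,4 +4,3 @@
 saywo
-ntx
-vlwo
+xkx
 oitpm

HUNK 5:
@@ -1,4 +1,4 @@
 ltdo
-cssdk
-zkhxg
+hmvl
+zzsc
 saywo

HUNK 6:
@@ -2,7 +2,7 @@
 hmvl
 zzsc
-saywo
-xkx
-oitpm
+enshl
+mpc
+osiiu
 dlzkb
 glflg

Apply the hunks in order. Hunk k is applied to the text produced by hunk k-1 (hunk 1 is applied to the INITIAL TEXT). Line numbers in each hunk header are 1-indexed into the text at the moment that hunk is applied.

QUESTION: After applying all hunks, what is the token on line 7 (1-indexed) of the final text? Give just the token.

Answer: dlzkb

Derivation:
Hunk 1: at line 4 remove [nkd] add [vse] -> 9 lines: ltdo cssdk zkhxg ooo vse pwlrl nrouq dlzkb glflg
Hunk 2: at line 5 remove [pwlrl,nrouq] add [qzhqy,oitpm] -> 9 lines: ltdo cssdk zkhxg ooo vse qzhqy oitpm dlzkb glflg
Hunk 3: at line 2 remove [ooo,vse,qzhqy] add [saywo,ntx,vlwo] -> 9 lines: ltdo cssdk zkhxg saywo ntx vlwo oitpm dlzkb glflg
Hunk 4: at line 4 remove [ntx,vlwo] add [xkx] -> 8 lines: ltdo cssdk zkhxg saywo xkx oitpm dlzkb glflg
Hunk 5: at line 1 remove [cssdk,zkhxg] add [hmvl,zzsc] -> 8 lines: ltdo hmvl zzsc saywo xkx oitpm dlzkb glflg
Hunk 6: at line 2 remove [saywo,xkx,oitpm] add [enshl,mpc,osiiu] -> 8 lines: ltdo hmvl zzsc enshl mpc osiiu dlzkb glflg
Final line 7: dlzkb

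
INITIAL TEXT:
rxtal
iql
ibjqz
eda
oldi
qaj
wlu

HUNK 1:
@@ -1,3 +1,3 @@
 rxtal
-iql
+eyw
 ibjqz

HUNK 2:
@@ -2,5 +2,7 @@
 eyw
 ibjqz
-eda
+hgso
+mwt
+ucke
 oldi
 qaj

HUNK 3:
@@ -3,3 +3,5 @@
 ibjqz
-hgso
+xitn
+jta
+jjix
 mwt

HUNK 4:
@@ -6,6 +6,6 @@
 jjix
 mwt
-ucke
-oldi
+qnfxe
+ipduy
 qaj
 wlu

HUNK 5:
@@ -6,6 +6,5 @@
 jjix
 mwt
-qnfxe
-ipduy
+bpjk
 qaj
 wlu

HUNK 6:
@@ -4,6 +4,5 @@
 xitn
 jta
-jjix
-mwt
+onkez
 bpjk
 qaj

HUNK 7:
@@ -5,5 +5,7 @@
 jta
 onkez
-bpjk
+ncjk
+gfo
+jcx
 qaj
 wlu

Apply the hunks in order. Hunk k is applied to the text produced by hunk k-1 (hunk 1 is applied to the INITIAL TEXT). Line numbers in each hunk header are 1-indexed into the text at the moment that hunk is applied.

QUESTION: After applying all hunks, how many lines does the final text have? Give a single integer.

Answer: 11

Derivation:
Hunk 1: at line 1 remove [iql] add [eyw] -> 7 lines: rxtal eyw ibjqz eda oldi qaj wlu
Hunk 2: at line 2 remove [eda] add [hgso,mwt,ucke] -> 9 lines: rxtal eyw ibjqz hgso mwt ucke oldi qaj wlu
Hunk 3: at line 3 remove [hgso] add [xitn,jta,jjix] -> 11 lines: rxtal eyw ibjqz xitn jta jjix mwt ucke oldi qaj wlu
Hunk 4: at line 6 remove [ucke,oldi] add [qnfxe,ipduy] -> 11 lines: rxtal eyw ibjqz xitn jta jjix mwt qnfxe ipduy qaj wlu
Hunk 5: at line 6 remove [qnfxe,ipduy] add [bpjk] -> 10 lines: rxtal eyw ibjqz xitn jta jjix mwt bpjk qaj wlu
Hunk 6: at line 4 remove [jjix,mwt] add [onkez] -> 9 lines: rxtal eyw ibjqz xitn jta onkez bpjk qaj wlu
Hunk 7: at line 5 remove [bpjk] add [ncjk,gfo,jcx] -> 11 lines: rxtal eyw ibjqz xitn jta onkez ncjk gfo jcx qaj wlu
Final line count: 11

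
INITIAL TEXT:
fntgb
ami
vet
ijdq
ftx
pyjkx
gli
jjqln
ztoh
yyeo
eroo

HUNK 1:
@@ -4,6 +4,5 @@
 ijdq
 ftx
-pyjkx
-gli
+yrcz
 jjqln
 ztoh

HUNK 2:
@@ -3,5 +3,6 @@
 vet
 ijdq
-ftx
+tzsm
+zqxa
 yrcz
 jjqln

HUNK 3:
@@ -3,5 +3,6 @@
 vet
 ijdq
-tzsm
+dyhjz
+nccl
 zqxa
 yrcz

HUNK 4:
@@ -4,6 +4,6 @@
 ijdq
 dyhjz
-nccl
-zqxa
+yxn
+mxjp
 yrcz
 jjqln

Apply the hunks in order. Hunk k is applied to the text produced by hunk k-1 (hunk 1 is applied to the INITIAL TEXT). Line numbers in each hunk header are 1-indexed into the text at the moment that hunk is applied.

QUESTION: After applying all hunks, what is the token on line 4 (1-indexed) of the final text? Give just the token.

Hunk 1: at line 4 remove [pyjkx,gli] add [yrcz] -> 10 lines: fntgb ami vet ijdq ftx yrcz jjqln ztoh yyeo eroo
Hunk 2: at line 3 remove [ftx] add [tzsm,zqxa] -> 11 lines: fntgb ami vet ijdq tzsm zqxa yrcz jjqln ztoh yyeo eroo
Hunk 3: at line 3 remove [tzsm] add [dyhjz,nccl] -> 12 lines: fntgb ami vet ijdq dyhjz nccl zqxa yrcz jjqln ztoh yyeo eroo
Hunk 4: at line 4 remove [nccl,zqxa] add [yxn,mxjp] -> 12 lines: fntgb ami vet ijdq dyhjz yxn mxjp yrcz jjqln ztoh yyeo eroo
Final line 4: ijdq

Answer: ijdq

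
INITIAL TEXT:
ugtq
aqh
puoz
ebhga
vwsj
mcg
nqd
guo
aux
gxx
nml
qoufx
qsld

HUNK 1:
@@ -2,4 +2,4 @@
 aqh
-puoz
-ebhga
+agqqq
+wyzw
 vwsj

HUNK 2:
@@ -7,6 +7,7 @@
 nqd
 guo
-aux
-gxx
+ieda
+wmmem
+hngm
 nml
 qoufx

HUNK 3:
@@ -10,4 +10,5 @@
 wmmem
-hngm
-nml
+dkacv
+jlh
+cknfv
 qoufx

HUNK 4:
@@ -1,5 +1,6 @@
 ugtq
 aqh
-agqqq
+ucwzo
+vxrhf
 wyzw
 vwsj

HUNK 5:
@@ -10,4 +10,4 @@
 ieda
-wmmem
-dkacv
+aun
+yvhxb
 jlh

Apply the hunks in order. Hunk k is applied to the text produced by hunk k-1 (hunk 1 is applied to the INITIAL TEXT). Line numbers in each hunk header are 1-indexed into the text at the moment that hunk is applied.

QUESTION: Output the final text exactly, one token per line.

Hunk 1: at line 2 remove [puoz,ebhga] add [agqqq,wyzw] -> 13 lines: ugtq aqh agqqq wyzw vwsj mcg nqd guo aux gxx nml qoufx qsld
Hunk 2: at line 7 remove [aux,gxx] add [ieda,wmmem,hngm] -> 14 lines: ugtq aqh agqqq wyzw vwsj mcg nqd guo ieda wmmem hngm nml qoufx qsld
Hunk 3: at line 10 remove [hngm,nml] add [dkacv,jlh,cknfv] -> 15 lines: ugtq aqh agqqq wyzw vwsj mcg nqd guo ieda wmmem dkacv jlh cknfv qoufx qsld
Hunk 4: at line 1 remove [agqqq] add [ucwzo,vxrhf] -> 16 lines: ugtq aqh ucwzo vxrhf wyzw vwsj mcg nqd guo ieda wmmem dkacv jlh cknfv qoufx qsld
Hunk 5: at line 10 remove [wmmem,dkacv] add [aun,yvhxb] -> 16 lines: ugtq aqh ucwzo vxrhf wyzw vwsj mcg nqd guo ieda aun yvhxb jlh cknfv qoufx qsld

Answer: ugtq
aqh
ucwzo
vxrhf
wyzw
vwsj
mcg
nqd
guo
ieda
aun
yvhxb
jlh
cknfv
qoufx
qsld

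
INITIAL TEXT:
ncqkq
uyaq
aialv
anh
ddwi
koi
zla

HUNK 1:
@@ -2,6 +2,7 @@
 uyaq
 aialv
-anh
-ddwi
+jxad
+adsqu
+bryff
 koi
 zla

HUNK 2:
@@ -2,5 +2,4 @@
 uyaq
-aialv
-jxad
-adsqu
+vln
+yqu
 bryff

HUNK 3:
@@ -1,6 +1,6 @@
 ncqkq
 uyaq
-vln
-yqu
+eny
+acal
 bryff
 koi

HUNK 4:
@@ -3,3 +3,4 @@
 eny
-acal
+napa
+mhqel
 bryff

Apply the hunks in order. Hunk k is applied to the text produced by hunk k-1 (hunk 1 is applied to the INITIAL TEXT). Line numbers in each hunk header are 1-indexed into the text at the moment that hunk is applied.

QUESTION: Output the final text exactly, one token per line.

Answer: ncqkq
uyaq
eny
napa
mhqel
bryff
koi
zla

Derivation:
Hunk 1: at line 2 remove [anh,ddwi] add [jxad,adsqu,bryff] -> 8 lines: ncqkq uyaq aialv jxad adsqu bryff koi zla
Hunk 2: at line 2 remove [aialv,jxad,adsqu] add [vln,yqu] -> 7 lines: ncqkq uyaq vln yqu bryff koi zla
Hunk 3: at line 1 remove [vln,yqu] add [eny,acal] -> 7 lines: ncqkq uyaq eny acal bryff koi zla
Hunk 4: at line 3 remove [acal] add [napa,mhqel] -> 8 lines: ncqkq uyaq eny napa mhqel bryff koi zla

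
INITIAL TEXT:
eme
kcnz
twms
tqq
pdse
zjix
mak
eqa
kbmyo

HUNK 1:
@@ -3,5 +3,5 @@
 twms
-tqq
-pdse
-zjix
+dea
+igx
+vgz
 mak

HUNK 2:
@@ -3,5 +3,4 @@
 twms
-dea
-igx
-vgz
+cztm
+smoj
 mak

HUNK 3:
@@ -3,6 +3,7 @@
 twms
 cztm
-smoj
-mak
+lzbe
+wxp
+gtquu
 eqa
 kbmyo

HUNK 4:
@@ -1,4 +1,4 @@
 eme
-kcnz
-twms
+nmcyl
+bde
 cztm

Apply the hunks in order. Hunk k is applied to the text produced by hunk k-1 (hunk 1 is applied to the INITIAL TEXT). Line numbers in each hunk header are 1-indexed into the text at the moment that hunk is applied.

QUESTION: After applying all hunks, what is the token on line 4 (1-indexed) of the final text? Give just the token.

Hunk 1: at line 3 remove [tqq,pdse,zjix] add [dea,igx,vgz] -> 9 lines: eme kcnz twms dea igx vgz mak eqa kbmyo
Hunk 2: at line 3 remove [dea,igx,vgz] add [cztm,smoj] -> 8 lines: eme kcnz twms cztm smoj mak eqa kbmyo
Hunk 3: at line 3 remove [smoj,mak] add [lzbe,wxp,gtquu] -> 9 lines: eme kcnz twms cztm lzbe wxp gtquu eqa kbmyo
Hunk 4: at line 1 remove [kcnz,twms] add [nmcyl,bde] -> 9 lines: eme nmcyl bde cztm lzbe wxp gtquu eqa kbmyo
Final line 4: cztm

Answer: cztm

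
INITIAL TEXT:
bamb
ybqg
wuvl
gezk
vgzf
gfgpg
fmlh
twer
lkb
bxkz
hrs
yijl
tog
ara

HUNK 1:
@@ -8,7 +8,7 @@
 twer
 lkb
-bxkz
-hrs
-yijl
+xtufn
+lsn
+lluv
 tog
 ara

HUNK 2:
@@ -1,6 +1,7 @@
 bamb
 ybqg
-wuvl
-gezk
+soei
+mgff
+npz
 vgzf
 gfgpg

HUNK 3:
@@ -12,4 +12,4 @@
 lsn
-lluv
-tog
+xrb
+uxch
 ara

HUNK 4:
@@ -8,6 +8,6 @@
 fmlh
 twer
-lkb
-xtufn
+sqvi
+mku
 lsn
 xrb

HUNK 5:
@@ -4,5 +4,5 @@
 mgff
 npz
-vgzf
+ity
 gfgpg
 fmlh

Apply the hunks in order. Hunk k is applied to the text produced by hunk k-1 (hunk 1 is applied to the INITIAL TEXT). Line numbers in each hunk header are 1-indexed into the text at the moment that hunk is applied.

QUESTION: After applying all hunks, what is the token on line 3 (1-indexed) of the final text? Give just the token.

Hunk 1: at line 8 remove [bxkz,hrs,yijl] add [xtufn,lsn,lluv] -> 14 lines: bamb ybqg wuvl gezk vgzf gfgpg fmlh twer lkb xtufn lsn lluv tog ara
Hunk 2: at line 1 remove [wuvl,gezk] add [soei,mgff,npz] -> 15 lines: bamb ybqg soei mgff npz vgzf gfgpg fmlh twer lkb xtufn lsn lluv tog ara
Hunk 3: at line 12 remove [lluv,tog] add [xrb,uxch] -> 15 lines: bamb ybqg soei mgff npz vgzf gfgpg fmlh twer lkb xtufn lsn xrb uxch ara
Hunk 4: at line 8 remove [lkb,xtufn] add [sqvi,mku] -> 15 lines: bamb ybqg soei mgff npz vgzf gfgpg fmlh twer sqvi mku lsn xrb uxch ara
Hunk 5: at line 4 remove [vgzf] add [ity] -> 15 lines: bamb ybqg soei mgff npz ity gfgpg fmlh twer sqvi mku lsn xrb uxch ara
Final line 3: soei

Answer: soei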